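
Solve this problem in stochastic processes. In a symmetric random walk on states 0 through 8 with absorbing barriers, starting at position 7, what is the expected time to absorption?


For symmetric RW on 0,...,N with absorbing barriers, E(i) = i*(N-i)
E(7) = 7 * 1 = 7

7


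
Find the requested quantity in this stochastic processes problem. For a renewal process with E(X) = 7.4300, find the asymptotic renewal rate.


Long-run renewal rate = 1/E(X)
= 1/7.4300
= 0.1346

0.1346


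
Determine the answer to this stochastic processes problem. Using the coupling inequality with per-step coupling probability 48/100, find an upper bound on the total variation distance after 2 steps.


TV distance bound <= (1-delta)^n
= (1 - 0.4800)^2
= 0.5200^2
= 0.2704

0.2704


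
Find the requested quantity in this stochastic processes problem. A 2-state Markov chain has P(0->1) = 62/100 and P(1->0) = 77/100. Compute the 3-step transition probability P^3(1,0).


Computing P^3 by matrix multiplication.
P = [[0.3800, 0.6200], [0.7700, 0.2300]]
After raising P to the power 3:
P^3(1,0) = 0.5868

0.5868


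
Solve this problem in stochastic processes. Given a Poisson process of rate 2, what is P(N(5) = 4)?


P(N(t)=k) = (lambda*t)^k * exp(-lambda*t) / k!
lambda*t = 10
= 10^4 * exp(-10) / 4!
= 10000 * 4.5400e-05 / 24
= 0.0189

0.0189


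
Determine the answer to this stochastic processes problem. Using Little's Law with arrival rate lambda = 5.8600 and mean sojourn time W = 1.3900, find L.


Little's Law: L = lambda * W
= 5.8600 * 1.3900
= 8.1454

8.1454


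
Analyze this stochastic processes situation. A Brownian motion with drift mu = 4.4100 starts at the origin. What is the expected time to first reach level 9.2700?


Expected first passage time = a/mu
= 9.2700/4.4100
= 2.1020

2.1020


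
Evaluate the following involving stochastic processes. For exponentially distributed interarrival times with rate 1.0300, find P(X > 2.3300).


P(X > t) = exp(-lambda * t)
= exp(-1.0300 * 2.3300)
= exp(-2.3999) = 0.0907

0.0907


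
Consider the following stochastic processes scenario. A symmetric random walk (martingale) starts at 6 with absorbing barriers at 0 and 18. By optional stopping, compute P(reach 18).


By optional stopping theorem: E(M at tau) = M(0) = 6
P(hit 18)*18 + P(hit 0)*0 = 6
P(hit 18) = (6 - 0)/(18 - 0) = 1/3 = 0.3333

0.3333


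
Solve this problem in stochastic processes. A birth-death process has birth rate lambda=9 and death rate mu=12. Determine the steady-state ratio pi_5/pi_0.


For birth-death process, pi_n/pi_0 = (lambda/mu)^n
= (9/12)^5
= 0.2373

0.2373


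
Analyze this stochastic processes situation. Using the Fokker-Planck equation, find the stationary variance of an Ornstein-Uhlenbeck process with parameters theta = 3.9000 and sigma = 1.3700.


Stationary variance = sigma^2 / (2*theta)
= 1.3700^2 / (2*3.9000)
= 1.8769 / 7.8000
= 0.2406

0.2406


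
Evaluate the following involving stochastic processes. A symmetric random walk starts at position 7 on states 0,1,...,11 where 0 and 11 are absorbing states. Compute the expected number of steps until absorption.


For symmetric RW on 0,...,N with absorbing barriers, E(i) = i*(N-i)
E(7) = 7 * 4 = 28

28


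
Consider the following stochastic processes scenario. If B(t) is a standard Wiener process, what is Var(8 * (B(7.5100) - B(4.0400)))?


Var(alpha*(B(t)-B(s))) = alpha^2 * (t-s)
= 8^2 * (7.5100 - 4.0400)
= 64 * 3.4700
= 222.0800

222.0800


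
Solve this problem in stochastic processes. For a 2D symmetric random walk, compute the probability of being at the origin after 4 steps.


P = C(4,2)^2 / 4^4
= 6^2 / 256
= 36 / 256
= 0.1406

0.1406


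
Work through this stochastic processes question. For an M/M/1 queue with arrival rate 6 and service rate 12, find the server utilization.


rho = lambda/mu
= 6/12
= 0.5000

0.5000


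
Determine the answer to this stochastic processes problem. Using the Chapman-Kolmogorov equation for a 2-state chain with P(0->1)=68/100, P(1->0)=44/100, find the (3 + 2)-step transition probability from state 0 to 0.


P^5 = P^3 * P^2
Computing via matrix multiplication of the transition matrix.
Entry (0,0) of P^5 = 0.3928

0.3928


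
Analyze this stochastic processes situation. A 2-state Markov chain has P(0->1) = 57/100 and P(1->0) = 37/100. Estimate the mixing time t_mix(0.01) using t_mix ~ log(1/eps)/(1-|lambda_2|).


lambda_2 = |1 - p01 - p10| = |1 - 0.5700 - 0.3700| = 0.0600
t_mix ~ log(1/eps)/(1 - |lambda_2|)
= log(100)/(1 - 0.0600) = 4.6052/0.9400
= 4.8991

4.8991


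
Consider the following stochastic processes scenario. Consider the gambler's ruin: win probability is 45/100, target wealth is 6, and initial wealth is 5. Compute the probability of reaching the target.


Gambler's ruin formula:
r = q/p = 0.5500/0.4500 = 1.2222
P(win) = (1 - r^i)/(1 - r^N)
= (1 - 1.2222^5)/(1 - 1.2222^6)
= 0.7403

0.7403


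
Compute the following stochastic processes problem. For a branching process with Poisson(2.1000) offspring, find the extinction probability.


Since mu = 2.1000 > 1, extinction prob q < 1.
Solve s = exp(mu*(s-1)) iteratively.
q = 0.1779

0.1779


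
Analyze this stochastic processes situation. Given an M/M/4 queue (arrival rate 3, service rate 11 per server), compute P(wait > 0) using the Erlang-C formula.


a = lambda/mu = 0.2727
rho = a/c = 0.0682
Erlang-C formula applied:
C(c,a) = 1.8833e-04

1.8833e-04


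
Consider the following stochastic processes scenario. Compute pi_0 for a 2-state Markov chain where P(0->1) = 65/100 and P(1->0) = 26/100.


Stationary distribution: pi_0 = p10/(p01+p10), pi_1 = p01/(p01+p10)
p01 = 0.6500, p10 = 0.2600
pi_0 = 0.2857

0.2857


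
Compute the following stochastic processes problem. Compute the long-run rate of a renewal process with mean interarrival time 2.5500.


Long-run renewal rate = 1/E(X)
= 1/2.5500
= 0.3922

0.3922


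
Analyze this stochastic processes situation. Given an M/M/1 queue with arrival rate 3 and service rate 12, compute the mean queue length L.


rho = 3/12 = 0.2500
L = rho/(1-rho)
= 0.2500/0.7500
= 0.3333

0.3333


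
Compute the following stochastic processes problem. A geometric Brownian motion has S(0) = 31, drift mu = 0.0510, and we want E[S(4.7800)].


E[S(t)] = S(0) * exp(mu * t)
= 31 * exp(0.0510 * 4.7800)
= 31 * 1.2761
= 39.5580

39.5580


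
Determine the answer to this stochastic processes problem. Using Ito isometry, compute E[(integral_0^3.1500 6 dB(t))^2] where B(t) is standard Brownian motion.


By Ito isometry: E[(int f dB)^2] = int f^2 dt
= 6^2 * 3.1500
= 36 * 3.1500 = 113.4000

113.4000


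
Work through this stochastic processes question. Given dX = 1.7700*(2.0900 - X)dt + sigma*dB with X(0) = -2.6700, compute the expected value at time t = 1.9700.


E[X(t)] = mu + (X(0) - mu)*exp(-theta*t)
= 2.0900 + (-2.6700 - 2.0900)*exp(-1.7700*1.9700)
= 2.0900 + -4.7600 * 0.0306
= 1.9444

1.9444


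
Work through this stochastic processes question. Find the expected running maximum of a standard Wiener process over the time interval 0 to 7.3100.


E(max B(s)) = sqrt(2t/pi)
= sqrt(2*7.3100/pi)
= sqrt(4.6537)
= 2.1572

2.1572


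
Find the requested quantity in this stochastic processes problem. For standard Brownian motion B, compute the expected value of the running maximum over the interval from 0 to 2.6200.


E(max B(s)) = sqrt(2t/pi)
= sqrt(2*2.6200/pi)
= sqrt(1.6679)
= 1.2915

1.2915


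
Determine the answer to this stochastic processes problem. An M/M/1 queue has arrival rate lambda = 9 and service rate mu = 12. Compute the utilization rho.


rho = lambda/mu
= 9/12
= 0.7500

0.7500


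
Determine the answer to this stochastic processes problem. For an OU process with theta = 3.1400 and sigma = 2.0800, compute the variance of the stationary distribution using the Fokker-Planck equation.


Stationary variance = sigma^2 / (2*theta)
= 2.0800^2 / (2*3.1400)
= 4.3264 / 6.2800
= 0.6889

0.6889


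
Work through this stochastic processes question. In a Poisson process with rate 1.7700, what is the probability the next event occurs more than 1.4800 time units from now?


P(X > t) = exp(-lambda * t)
= exp(-1.7700 * 1.4800)
= exp(-2.6196) = 0.0728

0.0728


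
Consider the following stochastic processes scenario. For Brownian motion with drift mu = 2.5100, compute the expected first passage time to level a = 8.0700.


Expected first passage time = a/mu
= 8.0700/2.5100
= 3.2151

3.2151


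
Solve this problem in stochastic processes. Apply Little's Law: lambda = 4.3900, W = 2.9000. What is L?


Little's Law: L = lambda * W
= 4.3900 * 2.9000
= 12.7310

12.7310


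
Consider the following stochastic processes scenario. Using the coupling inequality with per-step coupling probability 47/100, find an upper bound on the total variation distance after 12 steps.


TV distance bound <= (1-delta)^n
= (1 - 0.4700)^12
= 0.5300^12
= 4.9126e-04

4.9126e-04


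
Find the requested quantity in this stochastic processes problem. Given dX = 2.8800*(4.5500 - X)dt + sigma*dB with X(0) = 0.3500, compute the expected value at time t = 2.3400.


E[X(t)] = mu + (X(0) - mu)*exp(-theta*t)
= 4.5500 + (0.3500 - 4.5500)*exp(-2.8800*2.3400)
= 4.5500 + -4.2000 * 0.0012
= 4.5450

4.5450


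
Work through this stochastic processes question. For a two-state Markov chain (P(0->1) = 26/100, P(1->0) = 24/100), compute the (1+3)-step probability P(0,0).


P^4 = P^1 * P^3
Computing via matrix multiplication of the transition matrix.
Entry (0,0) of P^4 = 0.5125

0.5125


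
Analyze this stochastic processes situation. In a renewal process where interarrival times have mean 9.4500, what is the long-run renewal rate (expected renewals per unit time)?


Long-run renewal rate = 1/E(X)
= 1/9.4500
= 0.1058

0.1058


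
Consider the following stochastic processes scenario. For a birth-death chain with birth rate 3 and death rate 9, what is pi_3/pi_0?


For birth-death process, pi_n/pi_0 = (lambda/mu)^n
= (3/9)^3
= 0.0370

0.0370


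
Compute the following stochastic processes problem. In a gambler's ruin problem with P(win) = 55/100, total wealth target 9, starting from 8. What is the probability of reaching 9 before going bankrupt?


Gambler's ruin formula:
r = q/p = 0.4500/0.5500 = 0.8182
P(win) = (1 - r^i)/(1 - r^N)
= (1 - 0.8182^8)/(1 - 0.8182^9)
= 0.9563

0.9563


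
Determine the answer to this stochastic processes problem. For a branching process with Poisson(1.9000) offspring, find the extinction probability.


Since mu = 1.9000 > 1, extinction prob q < 1.
Solve s = exp(mu*(s-1)) iteratively.
q = 0.2328

0.2328


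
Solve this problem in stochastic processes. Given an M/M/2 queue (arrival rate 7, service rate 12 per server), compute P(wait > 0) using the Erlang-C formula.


a = lambda/mu = 0.5833
rho = a/c = 0.2917
Erlang-C formula applied:
C(c,a) = 0.1317

0.1317


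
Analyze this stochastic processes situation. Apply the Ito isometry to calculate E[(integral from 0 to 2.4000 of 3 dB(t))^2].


By Ito isometry: E[(int f dB)^2] = int f^2 dt
= 3^2 * 2.4000
= 9 * 2.4000 = 21.6000

21.6000


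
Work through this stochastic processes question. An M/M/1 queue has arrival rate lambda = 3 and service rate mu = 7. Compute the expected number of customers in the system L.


rho = 3/7 = 0.4286
L = rho/(1-rho)
= 0.4286/0.5714
= 0.7500

0.7500


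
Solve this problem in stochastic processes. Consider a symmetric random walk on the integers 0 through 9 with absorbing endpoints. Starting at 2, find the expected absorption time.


For symmetric RW on 0,...,N with absorbing barriers, E(i) = i*(N-i)
E(2) = 2 * 7 = 14

14


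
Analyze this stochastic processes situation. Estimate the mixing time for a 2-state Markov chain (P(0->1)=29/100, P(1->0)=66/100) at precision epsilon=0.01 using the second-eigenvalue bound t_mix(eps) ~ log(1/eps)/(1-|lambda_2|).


lambda_2 = |1 - p01 - p10| = |1 - 0.2900 - 0.6600| = 0.0500
t_mix ~ log(1/eps)/(1 - |lambda_2|)
= log(100)/(1 - 0.0500) = 4.6052/0.9500
= 4.8475

4.8475


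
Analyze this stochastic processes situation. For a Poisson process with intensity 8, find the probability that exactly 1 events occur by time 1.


P(N(t)=k) = (lambda*t)^k * exp(-lambda*t) / k!
lambda*t = 8
= 8^1 * exp(-8) / 1!
= 8 * 3.3546e-04 / 1
= 0.0027

0.0027


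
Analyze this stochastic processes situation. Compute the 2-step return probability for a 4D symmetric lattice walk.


P(return in 2 steps) = P(reverse first step) = 1/(2d)
= 1/8
= 0.1250

0.1250


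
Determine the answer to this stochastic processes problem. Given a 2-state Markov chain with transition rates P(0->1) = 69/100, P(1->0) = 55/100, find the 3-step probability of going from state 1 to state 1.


Computing P^3 by matrix multiplication.
P = [[0.3100, 0.6900], [0.5500, 0.4500]]
After raising P to the power 3:
P^3(1,1) = 0.5503

0.5503


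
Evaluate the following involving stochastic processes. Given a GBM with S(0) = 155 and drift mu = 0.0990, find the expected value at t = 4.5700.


E[S(t)] = S(0) * exp(mu * t)
= 155 * exp(0.0990 * 4.5700)
= 155 * 1.5721
= 243.6798

243.6798


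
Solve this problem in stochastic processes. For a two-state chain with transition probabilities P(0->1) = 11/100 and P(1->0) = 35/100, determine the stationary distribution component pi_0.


Stationary distribution: pi_0 = p10/(p01+p10), pi_1 = p01/(p01+p10)
p01 = 0.1100, p10 = 0.3500
pi_0 = 0.7609

0.7609


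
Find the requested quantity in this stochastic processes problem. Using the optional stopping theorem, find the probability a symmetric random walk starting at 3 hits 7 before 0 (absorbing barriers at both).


By optional stopping theorem: E(M at tau) = M(0) = 3
P(hit 7)*7 + P(hit 0)*0 = 3
P(hit 7) = (3 - 0)/(7 - 0) = 3/7 = 0.4286

0.4286


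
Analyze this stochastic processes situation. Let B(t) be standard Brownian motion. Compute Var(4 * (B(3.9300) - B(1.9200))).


Var(alpha*(B(t)-B(s))) = alpha^2 * (t-s)
= 4^2 * (3.9300 - 1.9200)
= 16 * 2.0100
= 32.1600

32.1600


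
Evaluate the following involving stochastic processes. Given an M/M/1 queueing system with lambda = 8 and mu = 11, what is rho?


rho = lambda/mu
= 8/11
= 0.7273

0.7273


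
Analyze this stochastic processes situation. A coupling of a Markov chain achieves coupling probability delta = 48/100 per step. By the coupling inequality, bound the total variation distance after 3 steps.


TV distance bound <= (1-delta)^n
= (1 - 0.4800)^3
= 0.5200^3
= 0.1406

0.1406


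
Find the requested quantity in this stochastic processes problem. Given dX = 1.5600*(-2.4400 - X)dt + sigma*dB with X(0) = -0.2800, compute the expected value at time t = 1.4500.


E[X(t)] = mu + (X(0) - mu)*exp(-theta*t)
= -2.4400 + (-0.2800 - -2.4400)*exp(-1.5600*1.4500)
= -2.4400 + 2.1600 * 0.1041
= -2.2151

-2.2151


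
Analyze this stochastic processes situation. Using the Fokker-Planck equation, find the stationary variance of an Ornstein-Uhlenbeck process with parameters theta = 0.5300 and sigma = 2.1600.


Stationary variance = sigma^2 / (2*theta)
= 2.1600^2 / (2*0.5300)
= 4.6656 / 1.0600
= 4.4015

4.4015


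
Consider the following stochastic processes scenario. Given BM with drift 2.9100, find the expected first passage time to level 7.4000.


Expected first passage time = a/mu
= 7.4000/2.9100
= 2.5430

2.5430


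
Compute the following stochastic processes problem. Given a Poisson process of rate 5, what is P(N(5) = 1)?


P(N(t)=k) = (lambda*t)^k * exp(-lambda*t) / k!
lambda*t = 25
= 25^1 * exp(-25) / 1!
= 25 * 1.3888e-11 / 1
= 3.4720e-10

3.4720e-10


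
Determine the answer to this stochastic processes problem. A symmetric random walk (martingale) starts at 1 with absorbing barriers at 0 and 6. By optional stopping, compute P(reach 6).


By optional stopping theorem: E(M at tau) = M(0) = 1
P(hit 6)*6 + P(hit 0)*0 = 1
P(hit 6) = (1 - 0)/(6 - 0) = 1/6 = 0.1667

0.1667


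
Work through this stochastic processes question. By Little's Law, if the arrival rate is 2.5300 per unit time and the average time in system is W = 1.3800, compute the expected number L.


Little's Law: L = lambda * W
= 2.5300 * 1.3800
= 3.4914

3.4914


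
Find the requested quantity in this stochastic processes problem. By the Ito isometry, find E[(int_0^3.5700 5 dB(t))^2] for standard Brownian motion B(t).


By Ito isometry: E[(int f dB)^2] = int f^2 dt
= 5^2 * 3.5700
= 25 * 3.5700 = 89.2500

89.2500


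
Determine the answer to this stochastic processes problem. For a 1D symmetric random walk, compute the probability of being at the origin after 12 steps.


P(S(12) = 0) = C(12,6) / 4^6
= 924 / 4096
= 0.2256

0.2256


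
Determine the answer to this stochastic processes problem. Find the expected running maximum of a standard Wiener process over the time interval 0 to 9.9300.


E(max B(s)) = sqrt(2t/pi)
= sqrt(2*9.9300/pi)
= sqrt(6.3216)
= 2.5143

2.5143


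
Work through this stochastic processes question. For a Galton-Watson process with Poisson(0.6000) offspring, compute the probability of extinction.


Since mu = 0.6000 <= 1, extinction probability = 1.

1.0000


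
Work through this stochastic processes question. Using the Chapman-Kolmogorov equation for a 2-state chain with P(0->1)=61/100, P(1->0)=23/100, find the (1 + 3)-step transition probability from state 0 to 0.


P^4 = P^1 * P^3
Computing via matrix multiplication of the transition matrix.
Entry (0,0) of P^4 = 0.2743

0.2743


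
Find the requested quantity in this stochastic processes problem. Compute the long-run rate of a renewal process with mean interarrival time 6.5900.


Long-run renewal rate = 1/E(X)
= 1/6.5900
= 0.1517

0.1517


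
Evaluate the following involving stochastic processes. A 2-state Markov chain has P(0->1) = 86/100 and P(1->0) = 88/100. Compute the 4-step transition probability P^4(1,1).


Computing P^4 by matrix multiplication.
P = [[0.1400, 0.8600], [0.8800, 0.1200]]
After raising P to the power 4:
P^4(1,1) = 0.6459

0.6459


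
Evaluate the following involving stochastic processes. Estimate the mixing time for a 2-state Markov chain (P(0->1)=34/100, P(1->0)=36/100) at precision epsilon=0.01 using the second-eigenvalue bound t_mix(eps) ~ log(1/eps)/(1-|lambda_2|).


lambda_2 = |1 - p01 - p10| = |1 - 0.3400 - 0.3600| = 0.3000
t_mix ~ log(1/eps)/(1 - |lambda_2|)
= log(100)/(1 - 0.3000) = 4.6052/0.7000
= 6.5788

6.5788


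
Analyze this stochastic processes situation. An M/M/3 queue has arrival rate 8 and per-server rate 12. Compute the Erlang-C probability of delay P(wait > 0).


a = lambda/mu = 0.6667
rho = a/c = 0.2222
Erlang-C formula applied:
C(c,a) = 0.0325

0.0325


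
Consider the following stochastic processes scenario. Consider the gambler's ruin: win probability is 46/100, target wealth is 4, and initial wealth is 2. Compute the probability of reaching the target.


Gambler's ruin formula:
r = q/p = 0.5400/0.4600 = 1.1739
P(win) = (1 - r^i)/(1 - r^N)
= (1 - 1.1739^2)/(1 - 1.1739^4)
= 0.4205

0.4205


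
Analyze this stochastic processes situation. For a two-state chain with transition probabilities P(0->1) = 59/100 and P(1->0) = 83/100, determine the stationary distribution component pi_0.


Stationary distribution: pi_0 = p10/(p01+p10), pi_1 = p01/(p01+p10)
p01 = 0.5900, p10 = 0.8300
pi_0 = 0.5845

0.5845


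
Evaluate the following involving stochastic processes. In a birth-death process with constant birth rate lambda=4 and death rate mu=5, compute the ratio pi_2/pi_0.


For birth-death process, pi_n/pi_0 = (lambda/mu)^n
= (4/5)^2
= 0.6400

0.6400


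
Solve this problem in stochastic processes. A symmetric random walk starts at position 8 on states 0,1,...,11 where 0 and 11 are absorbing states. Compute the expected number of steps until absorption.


For symmetric RW on 0,...,N with absorbing barriers, E(i) = i*(N-i)
E(8) = 8 * 3 = 24

24


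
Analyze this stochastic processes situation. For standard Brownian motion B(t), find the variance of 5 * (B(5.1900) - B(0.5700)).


Var(alpha*(B(t)-B(s))) = alpha^2 * (t-s)
= 5^2 * (5.1900 - 0.5700)
= 25 * 4.6200
= 115.5000

115.5000


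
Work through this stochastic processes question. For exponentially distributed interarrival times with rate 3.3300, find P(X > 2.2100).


P(X > t) = exp(-lambda * t)
= exp(-3.3300 * 2.2100)
= exp(-7.3593) = 6.3664e-04

6.3664e-04


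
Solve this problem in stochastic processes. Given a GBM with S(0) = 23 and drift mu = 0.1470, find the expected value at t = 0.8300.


E[S(t)] = S(0) * exp(mu * t)
= 23 * exp(0.1470 * 0.8300)
= 23 * 1.1298
= 25.9846

25.9846


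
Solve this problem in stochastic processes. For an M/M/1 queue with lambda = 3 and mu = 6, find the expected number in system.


rho = 3/6 = 0.5000
L = rho/(1-rho)
= 0.5000/0.5000
= 1.0000

1.0000


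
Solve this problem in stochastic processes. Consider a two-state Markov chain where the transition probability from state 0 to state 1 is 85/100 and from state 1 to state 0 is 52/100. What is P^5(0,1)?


Computing P^5 by matrix multiplication.
P = [[0.1500, 0.8500], [0.5200, 0.4800]]
After raising P to the power 5:
P^5(0,1) = 0.6247

0.6247


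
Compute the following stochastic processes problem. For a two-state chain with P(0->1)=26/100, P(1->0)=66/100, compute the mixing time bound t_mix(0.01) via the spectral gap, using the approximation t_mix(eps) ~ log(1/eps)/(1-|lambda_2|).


lambda_2 = |1 - p01 - p10| = |1 - 0.2600 - 0.6600| = 0.0800
t_mix ~ log(1/eps)/(1 - |lambda_2|)
= log(100)/(1 - 0.0800) = 4.6052/0.9200
= 5.0056

5.0056


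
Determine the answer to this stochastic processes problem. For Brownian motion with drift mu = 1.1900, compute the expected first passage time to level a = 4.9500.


Expected first passage time = a/mu
= 4.9500/1.1900
= 4.1597

4.1597


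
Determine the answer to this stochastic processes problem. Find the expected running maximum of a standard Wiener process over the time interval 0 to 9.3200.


E(max B(s)) = sqrt(2t/pi)
= sqrt(2*9.3200/pi)
= sqrt(5.9333)
= 2.4358

2.4358


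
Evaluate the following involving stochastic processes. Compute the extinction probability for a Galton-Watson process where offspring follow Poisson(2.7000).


Since mu = 2.7000 > 1, extinction prob q < 1.
Solve s = exp(mu*(s-1)) iteratively.
q = 0.0844

0.0844


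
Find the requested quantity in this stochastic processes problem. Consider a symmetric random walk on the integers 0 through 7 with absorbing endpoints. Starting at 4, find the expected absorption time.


For symmetric RW on 0,...,N with absorbing barriers, E(i) = i*(N-i)
E(4) = 4 * 3 = 12

12


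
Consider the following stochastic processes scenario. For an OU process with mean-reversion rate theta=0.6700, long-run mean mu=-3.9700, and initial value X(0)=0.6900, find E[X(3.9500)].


E[X(t)] = mu + (X(0) - mu)*exp(-theta*t)
= -3.9700 + (0.6900 - -3.9700)*exp(-0.6700*3.9500)
= -3.9700 + 4.6600 * 0.0709
= -3.6396

-3.6396


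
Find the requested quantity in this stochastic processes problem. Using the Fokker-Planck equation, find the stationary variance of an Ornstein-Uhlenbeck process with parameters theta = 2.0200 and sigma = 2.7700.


Stationary variance = sigma^2 / (2*theta)
= 2.7700^2 / (2*2.0200)
= 7.6729 / 4.0400
= 1.8992

1.8992


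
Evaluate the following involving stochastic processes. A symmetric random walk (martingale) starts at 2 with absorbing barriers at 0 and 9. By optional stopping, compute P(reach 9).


By optional stopping theorem: E(M at tau) = M(0) = 2
P(hit 9)*9 + P(hit 0)*0 = 2
P(hit 9) = (2 - 0)/(9 - 0) = 2/9 = 0.2222

0.2222


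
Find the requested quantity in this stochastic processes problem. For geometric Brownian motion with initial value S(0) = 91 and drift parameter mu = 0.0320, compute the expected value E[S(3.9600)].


E[S(t)] = S(0) * exp(mu * t)
= 91 * exp(0.0320 * 3.9600)
= 91 * 1.1351
= 103.2940

103.2940


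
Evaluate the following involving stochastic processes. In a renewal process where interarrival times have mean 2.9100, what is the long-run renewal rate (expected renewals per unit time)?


Long-run renewal rate = 1/E(X)
= 1/2.9100
= 0.3436

0.3436


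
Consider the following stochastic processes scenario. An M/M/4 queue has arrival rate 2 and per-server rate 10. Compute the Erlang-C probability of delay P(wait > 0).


a = lambda/mu = 0.2000
rho = a/c = 0.0500
Erlang-C formula applied:
C(c,a) = 5.7455e-05

5.7455e-05


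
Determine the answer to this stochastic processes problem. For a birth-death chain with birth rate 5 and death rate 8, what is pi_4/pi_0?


For birth-death process, pi_n/pi_0 = (lambda/mu)^n
= (5/8)^4
= 0.1526

0.1526


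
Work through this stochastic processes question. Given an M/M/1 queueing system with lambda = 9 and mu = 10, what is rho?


rho = lambda/mu
= 9/10
= 0.9000

0.9000


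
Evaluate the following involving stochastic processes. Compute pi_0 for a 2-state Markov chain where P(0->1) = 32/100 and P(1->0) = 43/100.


Stationary distribution: pi_0 = p10/(p01+p10), pi_1 = p01/(p01+p10)
p01 = 0.3200, p10 = 0.4300
pi_0 = 0.5733

0.5733


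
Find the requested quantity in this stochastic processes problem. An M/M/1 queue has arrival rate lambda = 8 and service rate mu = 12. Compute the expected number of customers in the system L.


rho = 8/12 = 0.6667
L = rho/(1-rho)
= 0.6667/0.3333
= 2.0000

2.0000


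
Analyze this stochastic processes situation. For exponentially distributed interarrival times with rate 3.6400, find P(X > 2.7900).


P(X > t) = exp(-lambda * t)
= exp(-3.6400 * 2.7900)
= exp(-10.1556) = 3.8858e-05

3.8858e-05


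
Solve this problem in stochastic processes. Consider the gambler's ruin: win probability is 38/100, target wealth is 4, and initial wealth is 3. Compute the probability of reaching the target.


Gambler's ruin formula:
r = q/p = 0.6200/0.3800 = 1.6316
P(win) = (1 - r^i)/(1 - r^N)
= (1 - 1.6316^3)/(1 - 1.6316^4)
= 0.5493

0.5493


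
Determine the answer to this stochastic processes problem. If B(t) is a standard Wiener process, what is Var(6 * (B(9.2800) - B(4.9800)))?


Var(alpha*(B(t)-B(s))) = alpha^2 * (t-s)
= 6^2 * (9.2800 - 4.9800)
= 36 * 4.3000
= 154.8000

154.8000


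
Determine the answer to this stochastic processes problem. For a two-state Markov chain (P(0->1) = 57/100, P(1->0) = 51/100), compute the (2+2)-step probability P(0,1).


P^4 = P^2 * P^2
Computing via matrix multiplication of the transition matrix.
Entry (0,1) of P^4 = 0.5278

0.5278


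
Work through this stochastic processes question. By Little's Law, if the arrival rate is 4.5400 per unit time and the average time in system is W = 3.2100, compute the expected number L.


Little's Law: L = lambda * W
= 4.5400 * 3.2100
= 14.5734

14.5734


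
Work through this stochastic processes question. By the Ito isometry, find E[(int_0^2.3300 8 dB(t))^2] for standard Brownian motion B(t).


By Ito isometry: E[(int f dB)^2] = int f^2 dt
= 8^2 * 2.3300
= 64 * 2.3300 = 149.1200

149.1200


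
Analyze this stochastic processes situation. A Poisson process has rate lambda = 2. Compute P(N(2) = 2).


P(N(t)=k) = (lambda*t)^k * exp(-lambda*t) / k!
lambda*t = 4
= 4^2 * exp(-4) / 2!
= 16 * 0.0183 / 2
= 0.1465

0.1465


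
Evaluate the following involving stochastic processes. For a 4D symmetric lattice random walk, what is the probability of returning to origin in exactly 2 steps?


P(return in 2 steps) = P(reverse first step) = 1/(2d)
= 1/8
= 0.1250

0.1250


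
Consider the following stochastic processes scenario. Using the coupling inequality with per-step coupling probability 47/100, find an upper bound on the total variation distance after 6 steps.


TV distance bound <= (1-delta)^n
= (1 - 0.4700)^6
= 0.5300^6
= 0.0222

0.0222


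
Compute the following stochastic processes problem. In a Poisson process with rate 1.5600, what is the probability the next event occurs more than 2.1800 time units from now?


P(X > t) = exp(-lambda * t)
= exp(-1.5600 * 2.1800)
= exp(-3.4008) = 0.0333

0.0333


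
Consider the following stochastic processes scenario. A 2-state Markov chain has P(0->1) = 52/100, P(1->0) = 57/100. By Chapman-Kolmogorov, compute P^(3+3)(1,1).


P^6 = P^3 * P^3
Computing via matrix multiplication of the transition matrix.
Entry (1,1) of P^6 = 0.4771

0.4771


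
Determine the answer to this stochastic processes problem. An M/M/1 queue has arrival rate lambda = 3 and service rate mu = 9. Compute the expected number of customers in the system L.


rho = 3/9 = 0.3333
L = rho/(1-rho)
= 0.3333/0.6667
= 0.5000

0.5000


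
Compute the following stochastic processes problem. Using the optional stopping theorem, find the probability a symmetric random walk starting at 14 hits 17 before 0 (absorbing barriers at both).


By optional stopping theorem: E(M at tau) = M(0) = 14
P(hit 17)*17 + P(hit 0)*0 = 14
P(hit 17) = (14 - 0)/(17 - 0) = 14/17 = 0.8235

0.8235


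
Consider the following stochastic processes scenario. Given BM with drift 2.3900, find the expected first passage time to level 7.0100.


Expected first passage time = a/mu
= 7.0100/2.3900
= 2.9331

2.9331


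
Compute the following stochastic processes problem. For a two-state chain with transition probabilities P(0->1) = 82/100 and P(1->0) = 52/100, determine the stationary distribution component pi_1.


Stationary distribution: pi_0 = p10/(p01+p10), pi_1 = p01/(p01+p10)
p01 = 0.8200, p10 = 0.5200
pi_1 = 0.6119

0.6119


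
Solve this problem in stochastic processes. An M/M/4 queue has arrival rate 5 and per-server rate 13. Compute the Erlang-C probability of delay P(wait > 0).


a = lambda/mu = 0.3846
rho = a/c = 0.0962
Erlang-C formula applied:
C(c,a) = 6.8669e-04

6.8669e-04


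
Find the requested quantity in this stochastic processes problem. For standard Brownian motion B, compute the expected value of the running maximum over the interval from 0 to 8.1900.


E(max B(s)) = sqrt(2t/pi)
= sqrt(2*8.1900/pi)
= sqrt(5.2139)
= 2.2834

2.2834


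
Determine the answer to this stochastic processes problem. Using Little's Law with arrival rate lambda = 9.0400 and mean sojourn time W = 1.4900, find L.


Little's Law: L = lambda * W
= 9.0400 * 1.4900
= 13.4696

13.4696


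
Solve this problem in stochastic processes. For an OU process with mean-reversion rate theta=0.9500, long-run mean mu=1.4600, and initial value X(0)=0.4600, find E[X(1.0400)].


E[X(t)] = mu + (X(0) - mu)*exp(-theta*t)
= 1.4600 + (0.4600 - 1.4600)*exp(-0.9500*1.0400)
= 1.4600 + -1.0000 * 0.3723
= 1.0877

1.0877


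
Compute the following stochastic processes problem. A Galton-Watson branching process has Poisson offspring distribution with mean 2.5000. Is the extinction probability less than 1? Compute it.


Since mu = 2.5000 > 1, extinction prob q < 1.
Solve s = exp(mu*(s-1)) iteratively.
q = 0.1074

0.1074


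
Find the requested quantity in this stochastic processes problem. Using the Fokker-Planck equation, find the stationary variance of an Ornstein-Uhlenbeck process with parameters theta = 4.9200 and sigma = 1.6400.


Stationary variance = sigma^2 / (2*theta)
= 1.6400^2 / (2*4.9200)
= 2.6896 / 9.8400
= 0.2733

0.2733


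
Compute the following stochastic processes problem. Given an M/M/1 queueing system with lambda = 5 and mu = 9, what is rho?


rho = lambda/mu
= 5/9
= 0.5556

0.5556


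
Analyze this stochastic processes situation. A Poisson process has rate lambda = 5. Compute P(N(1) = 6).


P(N(t)=k) = (lambda*t)^k * exp(-lambda*t) / k!
lambda*t = 5
= 5^6 * exp(-5) / 6!
= 15625 * 0.0067 / 720
= 0.1462

0.1462


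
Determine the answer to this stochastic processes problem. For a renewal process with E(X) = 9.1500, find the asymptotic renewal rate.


Long-run renewal rate = 1/E(X)
= 1/9.1500
= 0.1093

0.1093


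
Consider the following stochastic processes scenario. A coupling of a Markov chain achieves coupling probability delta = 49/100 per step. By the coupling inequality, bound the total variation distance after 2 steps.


TV distance bound <= (1-delta)^n
= (1 - 0.4900)^2
= 0.5100^2
= 0.2601

0.2601


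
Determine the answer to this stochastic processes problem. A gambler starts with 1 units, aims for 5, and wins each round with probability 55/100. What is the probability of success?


Gambler's ruin formula:
r = q/p = 0.4500/0.5500 = 0.8182
P(win) = (1 - r^i)/(1 - r^N)
= (1 - 0.8182^1)/(1 - 0.8182^5)
= 0.2871

0.2871


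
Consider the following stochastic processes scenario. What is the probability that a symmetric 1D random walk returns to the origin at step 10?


P(S(10) = 0) = C(10,5) / 4^5
= 252 / 1024
= 0.2461

0.2461


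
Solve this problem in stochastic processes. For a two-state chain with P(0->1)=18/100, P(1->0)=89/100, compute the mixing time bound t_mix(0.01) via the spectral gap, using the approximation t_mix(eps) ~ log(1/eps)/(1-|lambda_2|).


lambda_2 = |1 - p01 - p10| = |1 - 0.1800 - 0.8900| = 0.0700
t_mix ~ log(1/eps)/(1 - |lambda_2|)
= log(100)/(1 - 0.0700) = 4.6052/0.9300
= 4.9518

4.9518


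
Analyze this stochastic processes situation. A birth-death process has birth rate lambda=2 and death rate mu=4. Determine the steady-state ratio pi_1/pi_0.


For birth-death process, pi_n/pi_0 = (lambda/mu)^n
= (2/4)^1
= 0.5000

0.5000


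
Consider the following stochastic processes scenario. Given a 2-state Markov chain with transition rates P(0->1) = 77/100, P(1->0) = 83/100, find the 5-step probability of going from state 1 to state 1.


Computing P^5 by matrix multiplication.
P = [[0.2300, 0.7700], [0.8300, 0.1700]]
After raising P to the power 5:
P^5(1,1) = 0.4409

0.4409


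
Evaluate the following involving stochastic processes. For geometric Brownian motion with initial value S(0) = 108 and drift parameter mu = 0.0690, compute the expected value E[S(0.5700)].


E[S(t)] = S(0) * exp(mu * t)
= 108 * exp(0.0690 * 0.5700)
= 108 * 1.0401
= 112.3323

112.3323


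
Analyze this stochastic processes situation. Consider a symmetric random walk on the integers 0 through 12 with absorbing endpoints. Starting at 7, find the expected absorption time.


For symmetric RW on 0,...,N with absorbing barriers, E(i) = i*(N-i)
E(7) = 7 * 5 = 35

35


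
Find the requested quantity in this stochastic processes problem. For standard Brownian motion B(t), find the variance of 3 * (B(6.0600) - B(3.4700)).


Var(alpha*(B(t)-B(s))) = alpha^2 * (t-s)
= 3^2 * (6.0600 - 3.4700)
= 9 * 2.5900
= 23.3100

23.3100


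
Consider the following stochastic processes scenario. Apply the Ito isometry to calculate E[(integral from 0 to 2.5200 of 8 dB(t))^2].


By Ito isometry: E[(int f dB)^2] = int f^2 dt
= 8^2 * 2.5200
= 64 * 2.5200 = 161.2800

161.2800


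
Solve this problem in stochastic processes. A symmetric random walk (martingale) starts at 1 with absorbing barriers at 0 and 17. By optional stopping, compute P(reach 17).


By optional stopping theorem: E(M at tau) = M(0) = 1
P(hit 17)*17 + P(hit 0)*0 = 1
P(hit 17) = (1 - 0)/(17 - 0) = 1/17 = 0.0588

0.0588


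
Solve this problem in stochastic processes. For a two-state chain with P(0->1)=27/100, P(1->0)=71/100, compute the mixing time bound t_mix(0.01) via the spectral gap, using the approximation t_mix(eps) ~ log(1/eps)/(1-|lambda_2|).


lambda_2 = |1 - p01 - p10| = |1 - 0.2700 - 0.7100| = 0.0200
t_mix ~ log(1/eps)/(1 - |lambda_2|)
= log(100)/(1 - 0.0200) = 4.6052/0.9800
= 4.6992

4.6992


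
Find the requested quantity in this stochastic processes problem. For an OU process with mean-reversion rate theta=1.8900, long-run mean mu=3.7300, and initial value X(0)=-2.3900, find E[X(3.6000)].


E[X(t)] = mu + (X(0) - mu)*exp(-theta*t)
= 3.7300 + (-2.3900 - 3.7300)*exp(-1.8900*3.6000)
= 3.7300 + -6.1200 * 0.0011
= 3.7232

3.7232


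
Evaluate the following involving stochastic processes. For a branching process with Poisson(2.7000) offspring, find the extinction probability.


Since mu = 2.7000 > 1, extinction prob q < 1.
Solve s = exp(mu*(s-1)) iteratively.
q = 0.0844

0.0844


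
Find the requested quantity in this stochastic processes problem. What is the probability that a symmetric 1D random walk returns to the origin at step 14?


P(S(14) = 0) = C(14,7) / 4^7
= 3432 / 16384
= 0.2095

0.2095


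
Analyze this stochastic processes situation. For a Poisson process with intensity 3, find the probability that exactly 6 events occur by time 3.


P(N(t)=k) = (lambda*t)^k * exp(-lambda*t) / k!
lambda*t = 9
= 9^6 * exp(-9) / 6!
= 531441 * 1.2341e-04 / 720
= 0.0911

0.0911


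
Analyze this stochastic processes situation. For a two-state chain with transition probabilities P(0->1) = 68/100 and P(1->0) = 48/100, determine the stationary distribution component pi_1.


Stationary distribution: pi_0 = p10/(p01+p10), pi_1 = p01/(p01+p10)
p01 = 0.6800, p10 = 0.4800
pi_1 = 0.5862

0.5862


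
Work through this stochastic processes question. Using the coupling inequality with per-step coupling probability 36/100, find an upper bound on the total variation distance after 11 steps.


TV distance bound <= (1-delta)^n
= (1 - 0.3600)^11
= 0.6400^11
= 0.0074

0.0074


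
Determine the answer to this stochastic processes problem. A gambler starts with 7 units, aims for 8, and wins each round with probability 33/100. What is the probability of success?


Gambler's ruin formula:
r = q/p = 0.6700/0.3300 = 2.0303
P(win) = (1 - r^i)/(1 - r^N)
= (1 - 2.0303^7)/(1 - 2.0303^8)
= 0.4908

0.4908


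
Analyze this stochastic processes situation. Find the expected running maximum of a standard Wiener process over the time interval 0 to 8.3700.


E(max B(s)) = sqrt(2t/pi)
= sqrt(2*8.3700/pi)
= sqrt(5.3285)
= 2.3084

2.3084


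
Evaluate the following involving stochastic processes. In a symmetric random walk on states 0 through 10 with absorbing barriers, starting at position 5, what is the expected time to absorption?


For symmetric RW on 0,...,N with absorbing barriers, E(i) = i*(N-i)
E(5) = 5 * 5 = 25

25


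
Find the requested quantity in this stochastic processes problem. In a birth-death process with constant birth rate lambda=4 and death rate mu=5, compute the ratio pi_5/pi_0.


For birth-death process, pi_n/pi_0 = (lambda/mu)^n
= (4/5)^5
= 0.3277

0.3277


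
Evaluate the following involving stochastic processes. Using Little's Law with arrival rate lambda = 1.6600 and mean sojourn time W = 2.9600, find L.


Little's Law: L = lambda * W
= 1.6600 * 2.9600
= 4.9136

4.9136


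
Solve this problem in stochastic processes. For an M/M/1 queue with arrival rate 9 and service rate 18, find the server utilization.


rho = lambda/mu
= 9/18
= 0.5000

0.5000


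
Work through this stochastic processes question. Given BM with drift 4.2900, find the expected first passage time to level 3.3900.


Expected first passage time = a/mu
= 3.3900/4.2900
= 0.7902

0.7902


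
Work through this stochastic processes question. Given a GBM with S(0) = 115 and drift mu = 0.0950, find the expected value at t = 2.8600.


E[S(t)] = S(0) * exp(mu * t)
= 115 * exp(0.0950 * 2.8600)
= 115 * 1.3122
= 150.9022

150.9022


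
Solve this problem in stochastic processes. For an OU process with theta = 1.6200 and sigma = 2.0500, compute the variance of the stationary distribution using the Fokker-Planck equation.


Stationary variance = sigma^2 / (2*theta)
= 2.0500^2 / (2*1.6200)
= 4.2025 / 3.2400
= 1.2971

1.2971


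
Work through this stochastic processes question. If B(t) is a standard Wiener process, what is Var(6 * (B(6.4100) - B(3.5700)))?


Var(alpha*(B(t)-B(s))) = alpha^2 * (t-s)
= 6^2 * (6.4100 - 3.5700)
= 36 * 2.8400
= 102.2400

102.2400
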